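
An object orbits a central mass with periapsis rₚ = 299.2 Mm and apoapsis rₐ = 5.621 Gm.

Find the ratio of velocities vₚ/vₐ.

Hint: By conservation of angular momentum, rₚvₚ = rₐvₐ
rₚ = 299.2 Mm = 2.992 × 10^8 m
rₐ = 5.621 Gm = 5.621 × 10^9 m
rₚvₚ = rₐvₐ  ⇒  vₚ/vₐ = rₐ/rₚ
vₚ/vₐ = (5.621 × 10^9) / (2.992 × 10^8) = 18.7868

Final answer: vₚ/vₐ = 18.79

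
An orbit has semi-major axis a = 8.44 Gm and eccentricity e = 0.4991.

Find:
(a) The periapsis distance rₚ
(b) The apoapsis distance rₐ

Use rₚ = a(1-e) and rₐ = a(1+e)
a = 8.44 Gm = 8.44 × 10^9 m
e = 0.4991:  1 − e = 0.5009,  1 + e = 1.4991
(a) rₚ = a(1 − e) = 8.44 × 10^9 m × 0.5009 = 4.2276 × 10^9 m ≈ 4.228 Gm
(b) rₐ = a(1 + e) = 8.44 × 10^9 m × 1.4991 = 1.26524 × 10^10 m ≈ 12.65 Gm

Final answer:
(a) rₚ = 4.228 Gm
(b) rₐ = 12.65 Gm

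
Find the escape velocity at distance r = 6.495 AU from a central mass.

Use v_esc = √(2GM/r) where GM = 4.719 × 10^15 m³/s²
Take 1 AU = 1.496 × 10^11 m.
r = 6.495 AU = 9.71652 × 10^11 m
GM = 4.719 × 10^15 m³/s²
2GM/r = 2 × (4.719 × 10^15) / (9.71652 × 10^11) = 9713.35 m²/s²
v_esc = √(2GM/r) = 98.5564 m/s ≈ 98.56 m/s

Final answer: 98.56 m/s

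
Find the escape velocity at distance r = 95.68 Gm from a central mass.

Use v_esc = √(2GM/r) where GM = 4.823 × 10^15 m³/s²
r = 95.68 Gm = 9.568 × 10^10 m
GM = 4.823 × 10^15 m³/s²
2GM/r = 2 × (4.823 × 10^15) / (9.568 × 10^10) = 100815 m²/s²
v_esc = √(2GM/r) = 317.514 m/s ≈ 317.5 m/s

Final answer: 317.5 m/s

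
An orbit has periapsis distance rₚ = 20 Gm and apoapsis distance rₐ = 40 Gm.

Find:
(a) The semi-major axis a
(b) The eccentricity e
rₚ = 20 Gm = 2 × 10^10 m
rₐ = 40 Gm = 4 × 10^10 m
(a) a = (rₚ + rₐ)/2 = 3 × 10^10 m ≈ 30 Gm
(b) e = (rₐ − rₚ)/(rₐ + rₚ) = (2 × 10^10) / (6 × 10^10) = 0.333333

Final answer:
(a) a = 30 Gm
(b) e = 0.3333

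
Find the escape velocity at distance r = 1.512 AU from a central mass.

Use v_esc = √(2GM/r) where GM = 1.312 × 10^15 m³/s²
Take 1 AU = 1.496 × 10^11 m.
r = 1.512 AU = 2.26195 × 10^11 m
GM = 1.312 × 10^15 m³/s²
2GM/r = 2 × (1.312 × 10^15) / (2.26195 × 10^11) = 11600.6 m²/s²
v_esc = √(2GM/r) = 107.706 m/s ≈ 107.7 m/s

Final answer: 107.7 m/s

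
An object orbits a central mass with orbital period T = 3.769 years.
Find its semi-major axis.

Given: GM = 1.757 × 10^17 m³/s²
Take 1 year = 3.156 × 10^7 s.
T = 3.769 years = 1.1895 × 10^8 s
GM = 1.757 × 10^17 m³/s²
Kepler's third law: a³ = GM T² / (4π²)
T² = 1.4149 × 10^16 s²
a³ = (1.757 × 10^17) × (1.4149 × 10^16) / (4π²) = 6.29707 × 10^31 m³
a = (a³)^(1/3) = 3.97844 × 10^10 m ≈ 39.78 Gm

Final answer: 39.78 Gm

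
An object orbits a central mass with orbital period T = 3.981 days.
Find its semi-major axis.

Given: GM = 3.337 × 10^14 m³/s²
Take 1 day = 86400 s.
T = 3.981 days = 343958 s
GM = 3.337 × 10^14 m³/s²
Kepler's third law: a³ = GM T² / (4π²)
T² = 1.18307 × 10^11 s²
a³ = (3.337 × 10^14) × (1.18307 × 10^11) / (4π²) = 1.00002 × 10^24 m³
a = (a³)^(1/3) = 1.00001 × 10^8 m ≈ 100 Mm

Final answer: 100 Mm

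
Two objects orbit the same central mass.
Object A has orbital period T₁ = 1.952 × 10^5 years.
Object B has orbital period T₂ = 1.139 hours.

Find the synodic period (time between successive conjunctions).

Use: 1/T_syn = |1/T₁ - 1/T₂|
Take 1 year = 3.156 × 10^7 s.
T₁ = 1.952 × 10^5 years = 6.16051 × 10^12 s
T₂ = 1.139 hours = 4100.4 s
1/T₁ = 1.62324 × 10^-13 s⁻¹
1/T₂ = 0.000243879 s⁻¹
|1/T₁ − 1/T₂| = 0.000243879 s⁻¹
T_syn = 1 / |1/T₁ − 1/T₂| = 4100.4 s ≈ 1.139 hours

Final answer: T_syn = 1.139 hours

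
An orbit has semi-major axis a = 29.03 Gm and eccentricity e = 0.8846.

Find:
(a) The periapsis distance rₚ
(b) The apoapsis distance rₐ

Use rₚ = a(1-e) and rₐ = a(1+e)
a = 29.03 Gm = 2.903 × 10^10 m
e = 0.8846:  1 − e = 0.1154,  1 + e = 1.8846
(a) rₚ = a(1 − e) = 2.903 × 10^10 m × 0.1154 = 3.35006 × 10^9 m ≈ 3.35 Gm
(b) rₐ = a(1 + e) = 2.903 × 10^10 m × 1.8846 = 5.47099 × 10^10 m ≈ 54.71 Gm

Final answer:
(a) rₚ = 3.35 Gm
(b) rₐ = 54.71 Gm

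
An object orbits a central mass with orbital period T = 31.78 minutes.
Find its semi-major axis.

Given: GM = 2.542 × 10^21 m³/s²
T = 31.78 minutes = 1906.8 s
GM = 2.542 × 10^21 m³/s²
Kepler's third law: a³ = GM T² / (4π²)
T² = 3.63589 × 10^6 s²
a³ = (2.542 × 10^21) × (3.63589 × 10^6) / (4π²) = 2.34113 × 10^26 m³
a = (a³)^(1/3) = 6.16323 × 10^8 m ≈ 616.3 Mm

Final answer: 616.3 Mm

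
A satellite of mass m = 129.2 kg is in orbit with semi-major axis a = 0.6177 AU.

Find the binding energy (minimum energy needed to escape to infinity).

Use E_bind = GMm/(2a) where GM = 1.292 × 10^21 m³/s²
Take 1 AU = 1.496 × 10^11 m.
a = 0.6177 AU = 9.24079 × 10^10 m
GM = 1.292 × 10^21 m³/s²
m = 129.2 kg
GMm = 1.292 × 10^21 × 129.2 = 1.66926 × 10^23 m³·kg/s²
2a = 1.84816 × 10^11 m
E_bind = GMm/(2a) = 9.03204 × 10^11 J ≈ 903.2 GJ

Final answer: 903.2 GJ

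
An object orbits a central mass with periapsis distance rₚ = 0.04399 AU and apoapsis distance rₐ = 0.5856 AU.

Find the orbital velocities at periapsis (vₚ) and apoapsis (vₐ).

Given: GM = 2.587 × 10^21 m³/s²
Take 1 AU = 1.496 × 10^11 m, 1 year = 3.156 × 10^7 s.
rₚ = 0.04399 AU = 6.5809 × 10^9 m
rₐ = 0.5856 AU = 8.76058 × 10^10 m
GM = 2.587 × 10^21 m³/s²
a = (rₚ + rₐ)/2 = 4.70933 × 10^10 m
Vis-viva: v² = GM (2/r − 1/a)
vₚ² = 2.587 × 10^21 × (3.0391 × 10^-10 − 2.12344 × 10^-11) = 7.31281 × 10^11 m²/s²
vₚ = 855150 m/s ≈ 180.4 AU/year
vₐ² = 2.587 × 10^21 × (2.28295 × 10^-11 − 2.12344 × 10^-11) = 4.12658 × 10^9 m²/s²
vₐ = 64238.4 m/s ≈ 13.55 AU/year

Final answer: vₚ = 180.4 AU/year, vₐ = 13.55 AU/year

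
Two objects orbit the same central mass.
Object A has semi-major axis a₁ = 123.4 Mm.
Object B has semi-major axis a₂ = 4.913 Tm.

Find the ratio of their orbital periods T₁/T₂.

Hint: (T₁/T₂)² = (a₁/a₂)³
a₁ = 123.4 Mm = 1.234 × 10^8 m
a₂ = 4.913 Tm = 4.913 × 10^12 m
a₁/a₂ = 2.5117 × 10^-5
T₁/T₂ = (a₁/a₂)^(3/2) = (2.5117 × 10^-5)^1.5 = 1.25879 × 10^-7

Final answer: T₁/T₂ = 1.259 × 10^-7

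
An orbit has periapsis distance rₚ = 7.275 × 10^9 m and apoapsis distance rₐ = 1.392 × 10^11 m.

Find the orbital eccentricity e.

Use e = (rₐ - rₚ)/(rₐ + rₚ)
rₚ = 7.275 × 10^9 m
rₐ = 1.392 × 10^11 m
rₐ − rₚ = 1.31925 × 10^11 m
rₐ + rₚ = 1.46475 × 10^11 m
e = (rₐ − rₚ)/(rₐ + rₚ) = 0.900666

Final answer: e = 0.9007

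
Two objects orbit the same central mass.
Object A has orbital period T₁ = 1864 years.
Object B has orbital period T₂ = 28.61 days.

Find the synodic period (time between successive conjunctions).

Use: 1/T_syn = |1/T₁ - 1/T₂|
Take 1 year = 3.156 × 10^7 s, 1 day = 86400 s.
T₁ = 1864 years = 5.88278 × 10^10 s
T₂ = 28.61 days = 2.4719 × 10^6 s
1/T₁ = 1.69988 × 10^-11 s⁻¹
1/T₂ = 4.04546 × 10^-7 s⁻¹
|1/T₁ − 1/T₂| = 4.04529 × 10^-7 s⁻¹
T_syn = 1 / |1/T₁ − 1/T₂| = 2.47201 × 10^6 s ≈ 28.61 days

Final answer: T_syn = 28.61 days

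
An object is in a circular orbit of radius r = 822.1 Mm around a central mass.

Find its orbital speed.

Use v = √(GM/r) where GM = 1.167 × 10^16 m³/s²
r = 822.1 Mm = 8.221 × 10^8 m
GM = 1.167 × 10^16 m³/s²
GM/r = (1.167 × 10^16) / (8.221 × 10^8) = 1.41954 × 10^7 m²/s²
v = √(GM/r) = 3767.67 m/s ≈ 3.768 km/s

Final answer: 3.768 km/s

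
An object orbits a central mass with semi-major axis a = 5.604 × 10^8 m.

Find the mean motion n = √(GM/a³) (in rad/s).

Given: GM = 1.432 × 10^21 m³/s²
a = 5.604 × 10^8 m
GM = 1.432 × 10^21 m³/s²
a³ = 1.75993 × 10^26 m³
GM/a³ = (1.432 × 10^21) / (1.75993 × 10^26) = 8.13671 × 10^-6 s⁻²
n = √(GM/a³) = 0.00285249 rad/s ≈ 0.002852 rad/s

Final answer: n = 0.002852 rad/s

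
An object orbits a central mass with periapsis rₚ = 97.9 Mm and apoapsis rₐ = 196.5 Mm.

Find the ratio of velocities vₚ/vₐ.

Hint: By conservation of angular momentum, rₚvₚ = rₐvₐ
rₚ = 97.9 Mm = 9.79 × 10^7 m
rₐ = 196.5 Mm = 1.965 × 10^8 m
rₚvₚ = rₐvₐ  ⇒  vₚ/vₐ = rₐ/rₚ
vₚ/vₐ = (1.965 × 10^8) / (9.79 × 10^7) = 2.00715

Final answer: vₚ/vₐ = 2.007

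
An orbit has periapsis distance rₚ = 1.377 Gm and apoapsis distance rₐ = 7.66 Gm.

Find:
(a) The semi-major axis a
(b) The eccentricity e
rₚ = 1.377 Gm = 1.377 × 10^9 m
rₐ = 7.66 Gm = 7.66 × 10^9 m
(a) a = (rₚ + rₐ)/2 = 4.5185 × 10^9 m ≈ 4.519 Gm
(b) e = (rₐ − rₚ)/(rₐ + rₚ) = (6.283 × 10^9) / (9.037 × 10^9) = 0.695253

Final answer:
(a) a = 4.519 Gm
(b) e = 0.6953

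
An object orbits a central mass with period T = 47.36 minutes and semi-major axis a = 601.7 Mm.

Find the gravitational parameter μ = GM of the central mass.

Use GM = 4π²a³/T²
T = 47.36 minutes = 2841.6 s
a = 601.7 Mm = 6.017 × 10^8 m
a³ = 2.17841 × 10^26 m³
T² = 8.07469 × 10^6 s²
GM = 4π² × (2.17841 × 10^26) / (8.07469 × 10^6) = 1.06506 × 10^21 m³/s²
GM ≈ 1.065 × 10^21 m³/s²

Final answer: GM = 1.065 × 10^21 m³/s²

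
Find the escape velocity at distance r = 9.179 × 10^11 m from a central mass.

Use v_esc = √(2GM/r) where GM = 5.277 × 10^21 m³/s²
r = 9.179 × 10^11 m
GM = 5.277 × 10^21 m³/s²
2GM/r = 2 × (5.277 × 10^21) / (9.179 × 10^11) = 1.1498 × 10^10 m²/s²
v_esc = √(2GM/r) = 107229 m/s ≈ 107.2 km/s

Final answer: 107.2 km/s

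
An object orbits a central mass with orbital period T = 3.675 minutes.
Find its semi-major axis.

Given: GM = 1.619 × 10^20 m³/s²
T = 3.675 minutes = 220.5 s
GM = 1.619 × 10^20 m³/s²
Kepler's third law: a³ = GM T² / (4π²)
T² = 48620.2 s²
a³ = (1.619 × 10^20) × 48620.2 / (4π²) = 1.9939 × 10^23 m³
a = (a³)^(1/3) = 5.84209 × 10^7 m ≈ 58.42 Mm

Final answer: 58.42 Mm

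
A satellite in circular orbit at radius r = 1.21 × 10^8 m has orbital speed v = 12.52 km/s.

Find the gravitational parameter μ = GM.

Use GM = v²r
r = 1.21 × 10^8 m
v = 12.52 km/s = 12520 m/s
v² = 1.5675 × 10^8 m²/s²
GM = v²r = 1.5675 × 10^8 × 1.21 × 10^8 = 1.89668 × 10^16 m³/s²
GM ≈ 1.897 × 10^16 m³/s²

Final answer: GM = 1.897 × 10^16 m³/s²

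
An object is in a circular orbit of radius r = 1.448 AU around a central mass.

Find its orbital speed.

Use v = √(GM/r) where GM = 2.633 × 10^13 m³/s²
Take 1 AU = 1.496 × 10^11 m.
r = 1.448 AU = 2.16621 × 10^11 m
GM = 2.633 × 10^13 m³/s²
GM/r = (2.633 × 10^13) / (2.16621 × 10^11) = 121.549 m²/s²
v = √(GM/r) = 11.0249 m/s ≈ 11.02 m/s

Final answer: 11.02 m/s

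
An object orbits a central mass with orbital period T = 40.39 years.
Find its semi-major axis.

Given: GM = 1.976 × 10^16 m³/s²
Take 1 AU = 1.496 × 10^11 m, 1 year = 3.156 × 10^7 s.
T = 40.39 years = 1.27471 × 10^9 s
GM = 1.976 × 10^16 m³/s²
Kepler's third law: a³ = GM T² / (4π²)
T² = 1.62488 × 10^18 s²
a³ = (1.976 × 10^16) × (1.62488 × 10^18) / (4π²) = 8.13296 × 10^32 m³
a = (a³)^(1/3) = 9.33433 × 10^10 m ≈ 0.624 AU

Final answer: 0.624 AU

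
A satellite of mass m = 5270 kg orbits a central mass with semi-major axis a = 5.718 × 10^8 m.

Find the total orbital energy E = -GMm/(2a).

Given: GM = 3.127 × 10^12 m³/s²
a = 5.718 × 10^8 m
GM = 3.127 × 10^12 m³/s²
2a = 1.1436 × 10^9 m
GMm = 3.127 × 10^12 × 5270 = 1.64793 × 10^16 m³·kg/s²
E = −GMm/(2a) = -1.441 × 10^7 J ≈ -14.41 MJ

Final answer: -14.41 MJ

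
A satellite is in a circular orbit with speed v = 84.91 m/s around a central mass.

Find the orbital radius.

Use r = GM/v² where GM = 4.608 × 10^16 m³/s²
v = 84.91 m/s
GM = 4.608 × 10^16 m³/s²
v² = 7209.71 m²/s²
r = GM/v² = (4.608 × 10^16) / 7209.71 = 6.39138 × 10^12 m ≈ 6.391 Tm

Final answer: 6.391 Tm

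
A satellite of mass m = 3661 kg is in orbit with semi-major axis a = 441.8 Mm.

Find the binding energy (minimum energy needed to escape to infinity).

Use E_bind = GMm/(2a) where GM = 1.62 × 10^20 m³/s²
a = 441.8 Mm = 4.418 × 10^8 m
GM = 1.62 × 10^20 m³/s²
m = 3661 kg
GMm = 1.62 × 10^20 × 3661 = 5.93082 × 10^23 m³·kg/s²
2a = 8.836 × 10^8 m
E_bind = GMm/(2a) = 6.71211 × 10^14 J ≈ 671.2 TJ

Final answer: 671.2 TJ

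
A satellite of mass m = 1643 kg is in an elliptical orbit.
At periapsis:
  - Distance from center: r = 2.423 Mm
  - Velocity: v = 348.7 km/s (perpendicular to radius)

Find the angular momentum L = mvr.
r = 2.423 Mm = 2.423 × 10^6 m
v = 348.7 km/s = 348700 m/s
vr = 348700 × 2.423 × 10^6 = 8.449 × 10^11 m²/s
L = m × vr = 1643 × 8.449 × 10^11 = 1.38817 × 10^15 kg·m²/s ≈ 1.388 × 10^15 kg·m²/s

Final answer: L = 1.388 × 10^15 kg·m²/s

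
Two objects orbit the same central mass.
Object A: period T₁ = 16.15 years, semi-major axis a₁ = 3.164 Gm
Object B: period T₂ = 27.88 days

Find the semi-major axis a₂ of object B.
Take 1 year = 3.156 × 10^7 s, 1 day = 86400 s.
T₁ = 16.15 years = 5.09694 × 10^8 s
T₂ = 27.88 days = 2.40883 × 10^6 s
a₁ = 3.164 Gm = 3.164 × 10^9 m
Kepler's third law: (T₂/T₁)² = (a₂/a₁)³  ⇒  a₂ = a₁ (T₂/T₁)^(2/3)
T₂/T₁ = 0.00472604
(T₂/T₁)^(2/3) = 0.0281621
a₂ = 3.164 × 10^9 m × 0.0281621 = 8.91048 × 10^7 m ≈ 89.1 Mm

Final answer: a₂ = 89.1 Mm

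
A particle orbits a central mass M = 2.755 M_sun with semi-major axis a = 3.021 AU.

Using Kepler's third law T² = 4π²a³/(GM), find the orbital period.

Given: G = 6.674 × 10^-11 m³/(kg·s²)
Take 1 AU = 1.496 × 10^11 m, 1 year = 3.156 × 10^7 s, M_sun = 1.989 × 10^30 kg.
M = 2.755 M_sun = 5.47969 × 10^30 kg
GM = G × M = 6.674 × 10^-11 × 5.47969 × 10^30 = 3.65715 × 10^20 m³/s²
a = 3.021 AU = 4.51942 × 10^11 m
a³ = 9.23096 × 10^34 m³
T = 2π √(a³/GM) = 2π √((9.23096 × 10^34) / (3.65715 × 10^20)) = 2π × 1.58874 × 10^7 s
T = 9.98233 × 10^7 s ≈ 3.163 years

Final answer: 3.163 years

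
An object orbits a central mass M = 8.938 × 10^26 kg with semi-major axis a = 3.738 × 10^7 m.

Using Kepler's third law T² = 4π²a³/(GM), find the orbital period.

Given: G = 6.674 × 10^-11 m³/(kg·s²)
M = 8.938 × 10^26 kg
GM = G × M = 6.674 × 10^-11 × 8.938 × 10^26 = 5.96522 × 10^16 m³/s²
a = 3.738 × 10^7 m
a³ = 5.22297 × 10^22 m³
T = 2π √(a³/GM) = 2π √((5.22297 × 10^22) / (5.96522 × 10^16)) = 2π × 935.719 s
T = 5879.3 s ≈ 1.633 hours

Final answer: 1.633 hours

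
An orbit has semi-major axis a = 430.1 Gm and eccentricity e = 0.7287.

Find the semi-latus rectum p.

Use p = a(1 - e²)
a = 430.1 Gm = 4.301 × 10^11 m
e = 0.7287,  e² = 0.531004,  1 − e² = 0.468996
p = a(1 − e²) = 4.301 × 10^11 m × 0.468996 = 2.01715 × 10^11 m ≈ 201.7 Gm

Final answer: p = 201.7 Gm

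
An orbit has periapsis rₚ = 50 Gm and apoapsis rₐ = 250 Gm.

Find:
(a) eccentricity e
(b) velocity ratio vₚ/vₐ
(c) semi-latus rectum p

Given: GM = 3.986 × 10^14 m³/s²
rₚ = 50 Gm = 5 × 10^10 m
rₐ = 250 Gm = 2.5 × 10^11 m
GM = 3.986 × 10^14 m³/s²
a = (rₚ + rₐ)/2 = 1.5 × 10^11 m
e = (rₐ − rₚ)/(rₐ + rₚ) = (2 × 10^11) / (3 × 10^11) = 0.666667
(a) e = 0.666667 ≈ 0.6667
(b) vₚ/vₐ = rₐ/rₚ (angular momentum) = (2.5 × 10^11) / (5 × 10^10) = 5 ≈ 5
(c) 1 − e² = 0.555556;  p = a(1 − e²) = 1.5 × 10^11 × 0.555556 = 8.33333 × 10^10 m ≈ 83.33 Gm

Final answer:
(a) eccentricity e = 0.6667
(b) velocity ratio vₚ/vₐ = 5
(c) semi-latus rectum p = 83.33 Gm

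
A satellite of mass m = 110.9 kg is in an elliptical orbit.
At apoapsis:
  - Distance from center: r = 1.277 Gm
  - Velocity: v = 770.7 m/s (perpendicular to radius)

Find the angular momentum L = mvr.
r = 1.277 Gm = 1.277 × 10^9 m
v = 770.7 m/s
vr = 770.7 × 1.277 × 10^9 = 9.84184 × 10^11 m²/s
L = m × vr = 110.9 × 9.84184 × 10^11 = 1.09146 × 10^14 kg·m²/s ≈ 1.091 × 10^14 kg·m²/s

Final answer: L = 1.091 × 10^14 kg·m²/s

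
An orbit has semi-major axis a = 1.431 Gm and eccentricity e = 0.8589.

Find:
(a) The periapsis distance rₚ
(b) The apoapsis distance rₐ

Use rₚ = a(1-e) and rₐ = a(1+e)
a = 1.431 Gm = 1.431 × 10^9 m
e = 0.8589:  1 − e = 0.1411,  1 + e = 1.8589
(a) rₚ = a(1 − e) = 1.431 × 10^9 m × 0.1411 = 2.01914 × 10^8 m ≈ 201.9 Mm
(b) rₐ = a(1 + e) = 1.431 × 10^9 m × 1.8589 = 2.66009 × 10^9 m ≈ 2.66 Gm

Final answer:
(a) rₚ = 201.9 Mm
(b) rₐ = 2.66 Gm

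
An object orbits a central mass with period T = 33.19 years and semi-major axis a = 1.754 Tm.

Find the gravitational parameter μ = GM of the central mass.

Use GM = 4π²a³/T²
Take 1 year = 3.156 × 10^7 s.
T = 33.19 years = 1.04748 × 10^9 s
a = 1.754 Tm = 1.754 × 10^12 m
a³ = 5.39621 × 10^36 m³
T² = 1.09721 × 10^18 s²
GM = 4π² × (5.39621 × 10^36) / (1.09721 × 10^18) = 1.9416 × 10^20 m³/s²
GM ≈ 1.942 × 10^20 m³/s²

Final answer: GM = 1.942 × 10^20 m³/s²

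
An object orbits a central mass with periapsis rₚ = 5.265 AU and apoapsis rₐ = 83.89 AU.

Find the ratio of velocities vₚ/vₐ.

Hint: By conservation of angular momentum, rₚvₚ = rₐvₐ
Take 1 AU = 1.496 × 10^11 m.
rₚ = 5.265 AU = 7.87644 × 10^11 m
rₐ = 83.89 AU = 1.25499 × 10^13 m
rₚvₚ = rₐvₐ  ⇒  vₚ/vₐ = rₐ/rₚ
vₚ/vₐ = (1.25499 × 10^13) / (7.87644 × 10^11) = 15.9335

Final answer: vₚ/vₐ = 15.93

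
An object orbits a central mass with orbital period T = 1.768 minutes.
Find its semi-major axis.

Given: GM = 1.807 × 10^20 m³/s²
T = 1.768 minutes = 106.08 s
GM = 1.807 × 10^20 m³/s²
Kepler's third law: a³ = GM T² / (4π²)
T² = 11253 s²
a³ = (1.807 × 10^20) × 11253 / (4π²) = 5.15069 × 10^22 m³
a = (a³)^(1/3) = 3.72068 × 10^7 m ≈ 3.721 × 10^7 m

Final answer: 3.721 × 10^7 m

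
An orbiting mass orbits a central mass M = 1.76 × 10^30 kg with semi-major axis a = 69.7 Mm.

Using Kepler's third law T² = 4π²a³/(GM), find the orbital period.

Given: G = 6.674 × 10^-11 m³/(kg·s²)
M = 1.76 × 10^30 kg
GM = G × M = 6.674 × 10^-11 × 1.76 × 10^30 = 1.17462 × 10^20 m³/s²
a = 69.7 Mm = 6.97 × 10^7 m
a³ = 3.38609 × 10^23 m³
T = 2π √(a³/GM) = 2π √((3.38609 × 10^23) / (1.17462 × 10^20)) = 2π × 53.6908 s
T = 337.349 s ≈ 5.622 minutes

Final answer: 5.622 minutes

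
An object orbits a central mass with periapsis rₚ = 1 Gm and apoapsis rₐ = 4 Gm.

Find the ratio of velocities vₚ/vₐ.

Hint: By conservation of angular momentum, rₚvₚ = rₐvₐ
rₚ = 1 Gm = 1 × 10^9 m
rₐ = 4 Gm = 4 × 10^9 m
rₚvₚ = rₐvₐ  ⇒  vₚ/vₐ = rₐ/rₚ
vₚ/vₐ = (4 × 10^9) / (1 × 10^9) = 4

Final answer: vₚ/vₐ = 4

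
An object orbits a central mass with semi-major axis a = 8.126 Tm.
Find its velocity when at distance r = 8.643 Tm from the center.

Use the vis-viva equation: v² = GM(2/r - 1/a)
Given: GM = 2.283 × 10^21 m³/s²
a = 8.126 Tm = 8.126 × 10^12 m
r = 8.643 Tm = 8.643 × 10^12 m
GM = 2.283 × 10^21 m³/s²
2/r − 1/a = 2.31401 × 10^-13 − 1.23062 × 10^-13 = 1.08339 × 10^-13 m⁻¹
v² = GM (2/r − 1/a) = 2.47339 × 10^8 m²/s²
v = 15727 m/s ≈ 15.73 km/s

Final answer: 15.73 km/s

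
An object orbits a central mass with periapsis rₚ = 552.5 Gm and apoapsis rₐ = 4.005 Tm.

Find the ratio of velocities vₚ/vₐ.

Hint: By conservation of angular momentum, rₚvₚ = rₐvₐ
rₚ = 552.5 Gm = 5.525 × 10^11 m
rₐ = 4.005 Tm = 4.005 × 10^12 m
rₚvₚ = rₐvₐ  ⇒  vₚ/vₐ = rₐ/rₚ
vₚ/vₐ = (4.005 × 10^12) / (5.525 × 10^11) = 7.24887

Final answer: vₚ/vₐ = 7.249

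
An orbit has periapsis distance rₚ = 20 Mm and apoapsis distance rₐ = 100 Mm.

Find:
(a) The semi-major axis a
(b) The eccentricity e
rₚ = 20 Mm = 2 × 10^7 m
rₐ = 100 Mm = 1 × 10^8 m
(a) a = (rₚ + rₐ)/2 = 6 × 10^7 m ≈ 60 Mm
(b) e = (rₐ − rₚ)/(rₐ + rₚ) = (8 × 10^7) / (1.2 × 10^8) = 0.666667

Final answer:
(a) a = 60 Mm
(b) e = 0.6667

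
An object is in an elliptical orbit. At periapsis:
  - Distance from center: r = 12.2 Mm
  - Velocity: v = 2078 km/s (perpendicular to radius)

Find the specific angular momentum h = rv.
r = 12.2 Mm = 1.22 × 10^7 m
v = 2078 km/s = 2.078 × 10^6 m/s
h = rv = 1.22 × 10^7 × 2.078 × 10^6 = 2.53516 × 10^13 m²/s ≈ 2.535 × 10^13 m²/s

Final answer: h = 2.535 × 10^13 m²/s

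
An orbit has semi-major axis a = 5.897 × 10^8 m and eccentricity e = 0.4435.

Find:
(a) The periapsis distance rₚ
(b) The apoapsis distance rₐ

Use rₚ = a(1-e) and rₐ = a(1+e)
a = 5.897 × 10^8 m
e = 0.4435:  1 − e = 0.5565,  1 + e = 1.4435
(a) rₚ = a(1 − e) = 5.897 × 10^8 m × 0.5565 = 3.28168 × 10^8 m ≈ 3.282 × 10^8 m
(b) rₐ = a(1 + e) = 5.897 × 10^8 m × 1.4435 = 8.51232 × 10^8 m ≈ 8.512 × 10^8 m

Final answer:
(a) rₚ = 3.282 × 10^8 m
(b) rₐ = 8.512 × 10^8 m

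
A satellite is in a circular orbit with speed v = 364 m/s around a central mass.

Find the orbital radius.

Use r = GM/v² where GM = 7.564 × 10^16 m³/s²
v = 364 m/s
GM = 7.564 × 10^16 m³/s²
v² = 132496 m²/s²
r = GM/v² = (7.564 × 10^16) / 132496 = 5.70885 × 10^11 m ≈ 570.9 Gm

Final answer: 570.9 Gm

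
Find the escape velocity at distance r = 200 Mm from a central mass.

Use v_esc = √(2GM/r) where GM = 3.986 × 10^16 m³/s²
r = 200 Mm = 2 × 10^8 m
GM = 3.986 × 10^16 m³/s²
2GM/r = 2 × (3.986 × 10^16) / (2 × 10^8) = 3.986 × 10^8 m²/s²
v_esc = √(2GM/r) = 19965 m/s ≈ 19.96 km/s

Final answer: 19.96 km/s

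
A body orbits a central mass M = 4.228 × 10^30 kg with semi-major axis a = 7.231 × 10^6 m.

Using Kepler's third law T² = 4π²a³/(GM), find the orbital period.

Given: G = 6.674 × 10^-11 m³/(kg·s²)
M = 4.228 × 10^30 kg
GM = G × M = 6.674 × 10^-11 × 4.228 × 10^30 = 2.82177 × 10^20 m³/s²
a = 7.231 × 10^6 m
a³ = 3.7809 × 10^20 m³
T = 2π √(a³/GM) = 2π √((3.7809 × 10^20) / (2.82177 × 10^20)) = 2π × 1.15754 s
T = 7.27305 s ≈ 7.273 seconds

Final answer: 7.273 seconds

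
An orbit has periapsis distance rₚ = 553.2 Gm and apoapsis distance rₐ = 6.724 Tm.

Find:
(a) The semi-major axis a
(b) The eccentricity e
rₚ = 553.2 Gm = 5.532 × 10^11 m
rₐ = 6.724 Tm = 6.724 × 10^12 m
(a) a = (rₚ + rₐ)/2 = 3.6386 × 10^12 m ≈ 3.639 Tm
(b) e = (rₐ − rₚ)/(rₐ + rₚ) = (6.1708 × 10^12) / (7.2772 × 10^12) = 0.847964

Final answer:
(a) a = 3.639 Tm
(b) e = 0.848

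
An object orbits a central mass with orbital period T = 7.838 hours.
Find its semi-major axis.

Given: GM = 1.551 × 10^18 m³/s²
T = 7.838 hours = 28216.8 s
GM = 1.551 × 10^18 m³/s²
Kepler's third law: a³ = GM T² / (4π²)
T² = 7.96188 × 10^8 s²
a³ = (1.551 × 10^18) × (7.96188 × 10^8) / (4π²) = 3.12801 × 10^25 m³
a = (a³)^(1/3) = 3.15081 × 10^8 m ≈ 3.151 × 10^8 m

Final answer: 3.151 × 10^8 m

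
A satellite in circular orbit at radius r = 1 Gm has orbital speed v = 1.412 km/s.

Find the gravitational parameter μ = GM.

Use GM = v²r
r = 1 Gm = 1 × 10^9 m
v = 1.412 km/s = 1412 m/s
v² = 1.99374 × 10^6 m²/s²
GM = v²r = 1.99374 × 10^6 × 1 × 10^9 = 1.99374 × 10^15 m³/s²
GM ≈ 1.994 × 10^15 m³/s²

Final answer: GM = 1.994 × 10^15 m³/s²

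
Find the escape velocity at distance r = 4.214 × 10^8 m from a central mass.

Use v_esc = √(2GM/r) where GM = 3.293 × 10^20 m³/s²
r = 4.214 × 10^8 m
GM = 3.293 × 10^20 m³/s²
2GM/r = 2 × (3.293 × 10^20) / (4.214 × 10^8) = 1.56289 × 10^12 m²/s²
v_esc = √(2GM/r) = 1.25015 × 10^6 m/s ≈ 1250 km/s

Final answer: 1250 km/s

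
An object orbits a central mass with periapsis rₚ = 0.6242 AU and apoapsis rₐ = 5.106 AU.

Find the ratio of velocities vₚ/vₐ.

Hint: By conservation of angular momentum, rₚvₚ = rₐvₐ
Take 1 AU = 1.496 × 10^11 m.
rₚ = 0.6242 AU = 9.33803 × 10^10 m
rₐ = 5.106 AU = 7.63858 × 10^11 m
rₚvₚ = rₐvₐ  ⇒  vₚ/vₐ = rₐ/rₚ
vₚ/vₐ = (7.63858 × 10^11) / (9.33803 × 10^10) = 8.18007

Final answer: vₚ/vₐ = 8.18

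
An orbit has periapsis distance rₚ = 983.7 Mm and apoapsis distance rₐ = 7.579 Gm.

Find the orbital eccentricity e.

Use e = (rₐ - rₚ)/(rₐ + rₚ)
rₚ = 983.7 Mm = 9.837 × 10^8 m
rₐ = 7.579 Gm = 7.579 × 10^9 m
rₐ − rₚ = 6.5953 × 10^9 m
rₐ + rₚ = 8.5627 × 10^9 m
e = (rₐ − rₚ)/(rₐ + rₚ) = 0.770236

Final answer: e = 0.7702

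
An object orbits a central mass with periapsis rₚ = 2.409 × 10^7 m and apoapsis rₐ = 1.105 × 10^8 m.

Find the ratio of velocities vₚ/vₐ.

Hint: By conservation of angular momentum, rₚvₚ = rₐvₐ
rₚ = 2.409 × 10^7 m
rₐ = 1.105 × 10^8 m
rₚvₚ = rₐvₐ  ⇒  vₚ/vₐ = rₐ/rₚ
vₚ/vₐ = (1.105 × 10^8) / (2.409 × 10^7) = 4.58697

Final answer: vₚ/vₐ = 4.587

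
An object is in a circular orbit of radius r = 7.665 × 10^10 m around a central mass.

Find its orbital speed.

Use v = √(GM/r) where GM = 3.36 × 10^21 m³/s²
r = 7.665 × 10^10 m
GM = 3.36 × 10^21 m³/s²
GM/r = (3.36 × 10^21) / (7.665 × 10^10) = 4.38356 × 10^10 m²/s²
v = √(GM/r) = 209370 m/s ≈ 209.4 km/s

Final answer: 209.4 km/s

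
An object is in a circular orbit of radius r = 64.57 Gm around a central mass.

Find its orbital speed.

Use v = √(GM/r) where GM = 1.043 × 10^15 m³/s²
r = 64.57 Gm = 6.457 × 10^10 m
GM = 1.043 × 10^15 m³/s²
GM/r = (1.043 × 10^15) / (6.457 × 10^10) = 16153 m²/s²
v = √(GM/r) = 127.095 m/s ≈ 127.1 m/s

Final answer: 127.1 m/s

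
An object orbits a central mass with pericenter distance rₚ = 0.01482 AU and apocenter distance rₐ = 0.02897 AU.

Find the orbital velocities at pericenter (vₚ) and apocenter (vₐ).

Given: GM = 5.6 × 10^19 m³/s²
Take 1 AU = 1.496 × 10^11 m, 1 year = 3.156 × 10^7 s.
rₚ = 0.01482 AU = 2.21707 × 10^9 m
rₐ = 0.02897 AU = 4.33391 × 10^9 m
GM = 5.6 × 10^19 m³/s²
a = (rₚ + rₐ)/2 = 3.27549 × 10^9 m
Vis-viva: v² = GM (2/r − 1/a)
vₚ² = 5.6 × 10^19 × (9.02091 × 10^-10 − 3.05298 × 10^-10) = 3.34204 × 10^10 m²/s²
vₚ = 182812 m/s ≈ 38.57 AU/year
vₐ² = 5.6 × 10^19 × (4.61477 × 10^-10 − 3.05298 × 10^-10) = 8.74603 × 10^9 m²/s²
vₐ = 93520.2 m/s ≈ 19.73 AU/year

Final answer: vₚ = 38.57 AU/year, vₐ = 19.73 AU/year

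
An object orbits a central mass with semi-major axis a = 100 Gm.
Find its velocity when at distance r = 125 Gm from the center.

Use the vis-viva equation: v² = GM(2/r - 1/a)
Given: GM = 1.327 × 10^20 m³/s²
a = 100 Gm = 1 × 10^11 m
r = 125 Gm = 1.25 × 10^11 m
GM = 1.327 × 10^20 m³/s²
2/r − 1/a = 1.6 × 10^-11 − 1 × 10^-11 = 6 × 10^-12 m⁻¹
v² = GM (2/r − 1/a) = 7.962 × 10^8 m²/s²
v = 28217 m/s ≈ 28.22 km/s

Final answer: 28.22 km/s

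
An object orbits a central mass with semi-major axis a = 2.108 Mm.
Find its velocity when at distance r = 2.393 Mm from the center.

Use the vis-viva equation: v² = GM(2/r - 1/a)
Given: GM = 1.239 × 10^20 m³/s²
a = 2.108 Mm = 2.108 × 10^6 m
r = 2.393 Mm = 2.393 × 10^6 m
GM = 1.239 × 10^20 m³/s²
2/r − 1/a = 8.35771 × 10^-7 − 4.74383 × 10^-7 = 3.61388 × 10^-7 m⁻¹
v² = GM (2/r − 1/a) = 4.47759 × 10^13 m²/s²
v = 6.69148 × 10^6 m/s ≈ 6691 km/s

Final answer: 6691 km/s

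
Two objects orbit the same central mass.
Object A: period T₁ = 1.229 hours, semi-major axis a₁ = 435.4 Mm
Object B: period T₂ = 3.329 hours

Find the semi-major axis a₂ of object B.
T₁ = 1.229 hours = 4424.4 s
T₂ = 3.329 hours = 11984.4 s
a₁ = 435.4 Mm = 4.354 × 10^8 m
Kepler's third law: (T₂/T₁)² = (a₂/a₁)³  ⇒  a₂ = a₁ (T₂/T₁)^(2/3)
T₂/T₁ = 2.70871
(T₂/T₁)^(2/3) = 1.94316
a₂ = 4.354 × 10^8 m × 1.94316 = 8.46051 × 10^8 m ≈ 846.1 Mm

Final answer: a₂ = 846.1 Mm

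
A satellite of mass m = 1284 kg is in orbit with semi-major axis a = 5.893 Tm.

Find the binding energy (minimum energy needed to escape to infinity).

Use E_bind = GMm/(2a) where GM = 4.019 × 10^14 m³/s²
a = 5.893 Tm = 5.893 × 10^12 m
GM = 4.019 × 10^14 m³/s²
m = 1284 kg
GMm = 4.019 × 10^14 × 1284 = 5.1604 × 10^17 m³·kg/s²
2a = 1.1786 × 10^13 m
E_bind = GMm/(2a) = 43784.1 J ≈ 43.78 kJ

Final answer: 43.78 kJ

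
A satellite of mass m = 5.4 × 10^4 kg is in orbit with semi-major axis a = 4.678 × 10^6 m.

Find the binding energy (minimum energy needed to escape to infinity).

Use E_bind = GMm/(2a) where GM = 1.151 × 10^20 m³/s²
a = 4.678 × 10^6 m
GM = 1.151 × 10^20 m³/s²
m = 5.4 × 10^4 kg
GMm = 1.151 × 10^20 × 54000 = 6.2154 × 10^24 m³·kg/s²
2a = 9.356 × 10^6 m
E_bind = GMm/(2a) = 6.64322 × 10^17 J ≈ 664.3 PJ

Final answer: 664.3 PJ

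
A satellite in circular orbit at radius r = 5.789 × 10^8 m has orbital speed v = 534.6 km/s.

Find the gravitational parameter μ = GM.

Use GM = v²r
r = 5.789 × 10^8 m
v = 534.6 km/s = 534600 m/s
v² = 2.85797 × 10^11 m²/s²
GM = v²r = 2.85797 × 10^11 × 5.789 × 10^8 = 1.65448 × 10^20 m³/s²
GM ≈ 1.654 × 10^20 m³/s²

Final answer: GM = 1.654 × 10^20 m³/s²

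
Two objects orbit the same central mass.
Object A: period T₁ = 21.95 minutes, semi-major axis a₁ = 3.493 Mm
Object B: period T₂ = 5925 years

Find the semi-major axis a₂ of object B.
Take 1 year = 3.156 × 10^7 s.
T₁ = 21.95 minutes = 1317 s
T₂ = 5925 years = 1.86993 × 10^11 s
a₁ = 3.493 Mm = 3.493 × 10^6 m
Kepler's third law: (T₂/T₁)² = (a₂/a₁)³  ⇒  a₂ = a₁ (T₂/T₁)^(2/3)
T₂/T₁ = 1.41984 × 10^8
(T₂/T₁)^(2/3) = 272161
a₂ = 3.493 × 10^6 m × 272161 = 9.50659 × 10^11 m ≈ 950.7 Gm

Final answer: a₂ = 950.7 Gm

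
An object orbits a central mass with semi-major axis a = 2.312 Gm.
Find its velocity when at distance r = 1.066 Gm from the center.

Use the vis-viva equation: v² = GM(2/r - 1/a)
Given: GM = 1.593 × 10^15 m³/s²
a = 2.312 Gm = 2.312 × 10^9 m
r = 1.066 Gm = 1.066 × 10^9 m
GM = 1.593 × 10^15 m³/s²
2/r − 1/a = 1.87617 × 10^-9 − 4.32526 × 10^-10 = 1.44365 × 10^-9 m⁻¹
v² = GM (2/r − 1/a) = 2.29973 × 10^6 m²/s²
v = 1516.49 m/s ≈ 1.516 km/s

Final answer: 1.516 km/s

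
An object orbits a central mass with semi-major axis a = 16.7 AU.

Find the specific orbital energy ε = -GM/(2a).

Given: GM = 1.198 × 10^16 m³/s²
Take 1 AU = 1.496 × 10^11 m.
a = 16.7 AU = 2.49832 × 10^12 m
GM = 1.198 × 10^16 m³/s²
2a = 4.99664 × 10^12 m
ε = −GM/(2a) = -2397.61 J/kg ≈ -2.398 kJ/kg

Final answer: -2.398 kJ/kg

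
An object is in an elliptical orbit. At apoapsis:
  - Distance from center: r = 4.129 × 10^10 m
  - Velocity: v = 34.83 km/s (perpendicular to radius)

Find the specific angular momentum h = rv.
r = 4.129 × 10^10 m
v = 34.83 km/s = 34830 m/s
h = rv = 4.129 × 10^10 × 34830 = 1.43813 × 10^15 m²/s ≈ 1.438 × 10^15 m²/s

Final answer: h = 1.438 × 10^15 m²/s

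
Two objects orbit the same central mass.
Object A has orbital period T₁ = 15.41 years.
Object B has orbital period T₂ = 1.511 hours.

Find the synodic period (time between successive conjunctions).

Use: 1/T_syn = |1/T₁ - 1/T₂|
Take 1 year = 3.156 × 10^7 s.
T₁ = 15.41 years = 4.8634 × 10^8 s
T₂ = 1.511 hours = 5439.6 s
1/T₁ = 2.05618 × 10^-9 s⁻¹
1/T₂ = 0.000183837 s⁻¹
|1/T₁ − 1/T₂| = 0.000183835 s⁻¹
T_syn = 1 / |1/T₁ − 1/T₂| = 5439.66 s ≈ 1.511 hours

Final answer: T_syn = 1.511 hours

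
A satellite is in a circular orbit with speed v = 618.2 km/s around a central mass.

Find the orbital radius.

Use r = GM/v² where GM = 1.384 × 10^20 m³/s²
v = 618.2 km/s = 618200 m/s
GM = 1.384 × 10^20 m³/s²
v² = 3.82171 × 10^11 m²/s²
r = GM/v² = (1.384 × 10^20) / (3.82171 × 10^11) = 3.62141 × 10^8 m ≈ 3.621 × 10^8 m

Final answer: 3.621 × 10^8 m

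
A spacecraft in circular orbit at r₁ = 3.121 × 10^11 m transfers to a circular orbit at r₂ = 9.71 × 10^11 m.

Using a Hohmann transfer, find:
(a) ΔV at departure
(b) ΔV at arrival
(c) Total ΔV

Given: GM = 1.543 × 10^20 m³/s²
r₁ = 3.121 × 10^11 m
r₂ = 9.71 × 10^11 m
GM = 1.543 × 10^20 m³/s²
Transfer ellipse: a_t = (r₁ + r₂)/2 = 6.4155 × 10^11 m
Circular speed at r₁: v₁ = √(GM/r₁) = 22234.9 m/s
Transfer speed at r₁ (periapsis): v₁ₜ = √(GM(2/r₁ − 1/a_t)) = 27354.6 m/s
(a) ΔV₁ = v₁ₜ − v₁ = 5119.66 m/s ≈ 5.12 km/s
Circular speed at r₂: v₂ = √(GM/r₂) = 12605.9 m/s
Transfer speed at r₂ (apoapsis): v₂ₜ = √(GM(2/r₂ − 1/a_t)) = 8792.35 m/s
(b) ΔV₂ = v₂ − v₂ₜ = 3813.54 m/s ≈ 3.814 km/s
(c) ΔV_total = ΔV₁ + ΔV₂ = 8933.19 m/s ≈ 8.933 km/s

Final answer:
(a) ΔV₁ = 5.12 km/s
(b) ΔV₂ = 3.814 km/s
(c) ΔV_total = 8.933 km/s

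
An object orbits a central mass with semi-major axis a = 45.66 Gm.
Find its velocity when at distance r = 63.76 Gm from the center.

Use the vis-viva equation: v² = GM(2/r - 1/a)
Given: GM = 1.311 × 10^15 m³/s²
a = 45.66 Gm = 4.566 × 10^10 m
r = 63.76 Gm = 6.376 × 10^10 m
GM = 1.311 × 10^15 m³/s²
2/r − 1/a = 3.13676 × 10^-11 − 2.1901 × 10^-11 = 9.46662 × 10^-12 m⁻¹
v² = GM (2/r − 1/a) = 12410.7 m²/s²
v = 111.404 m/s ≈ 111.4 m/s

Final answer: 111.4 m/s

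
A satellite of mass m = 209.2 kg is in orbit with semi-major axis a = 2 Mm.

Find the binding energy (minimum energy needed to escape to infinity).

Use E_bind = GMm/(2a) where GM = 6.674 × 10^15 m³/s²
a = 2 Mm = 2 × 10^6 m
GM = 6.674 × 10^15 m³/s²
m = 209.2 kg
GMm = 6.674 × 10^15 × 209.2 = 1.3962 × 10^18 m³·kg/s²
2a = 4 × 10^6 m
E_bind = GMm/(2a) = 3.4905 × 10^11 J ≈ 349.1 GJ

Final answer: 349.1 GJ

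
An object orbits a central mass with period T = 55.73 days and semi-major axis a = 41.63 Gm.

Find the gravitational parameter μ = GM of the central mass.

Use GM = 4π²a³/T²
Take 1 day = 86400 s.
T = 55.73 days = 4.81507 × 10^6 s
a = 41.63 Gm = 4.163 × 10^10 m
a³ = 7.21472 × 10^31 m³
T² = 2.31849 × 10^13 s²
GM = 4π² × (7.21472 × 10^31) / (2.31849 × 10^13) = 1.2285 × 10^20 m³/s²
GM ≈ 1.228 × 10^20 m³/s²

Final answer: GM = 1.228 × 10^20 m³/s²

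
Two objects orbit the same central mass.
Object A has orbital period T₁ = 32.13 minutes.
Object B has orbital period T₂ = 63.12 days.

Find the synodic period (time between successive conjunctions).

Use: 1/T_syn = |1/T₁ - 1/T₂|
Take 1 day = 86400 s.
T₁ = 32.13 minutes = 1927.8 s
T₂ = 63.12 days = 5.45357 × 10^6 s
1/T₁ = 0.000518726 s⁻¹
1/T₂ = 1.83366 × 10^-7 s⁻¹
|1/T₁ − 1/T₂| = 0.000518543 s⁻¹
T_syn = 1 / |1/T₁ − 1/T₂| = 1928.48 s ≈ 32.14 minutes

Final answer: T_syn = 32.14 minutes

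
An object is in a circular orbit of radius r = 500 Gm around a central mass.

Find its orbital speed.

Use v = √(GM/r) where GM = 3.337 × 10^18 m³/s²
r = 500 Gm = 5 × 10^11 m
GM = 3.337 × 10^18 m³/s²
GM/r = (3.337 × 10^18) / (5 × 10^11) = 6.674 × 10^6 m²/s²
v = √(GM/r) = 2583.41 m/s ≈ 2.583 km/s

Final answer: 2.583 km/s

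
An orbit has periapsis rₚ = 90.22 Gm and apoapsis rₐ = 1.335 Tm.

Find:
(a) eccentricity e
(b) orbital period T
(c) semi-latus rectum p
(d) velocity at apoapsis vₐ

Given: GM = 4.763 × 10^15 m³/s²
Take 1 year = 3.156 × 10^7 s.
rₚ = 90.22 Gm = 9.022 × 10^10 m
rₐ = 1.335 Tm = 1.335 × 10^12 m
GM = 4.763 × 10^15 m³/s²
a = (rₚ + rₐ)/2 = 7.1261 × 10^11 m
e = (rₐ − rₚ)/(rₐ + rₚ) = (1.24478 × 10^12) / (1.42522 × 10^12) = 0.873395
(a) e = 0.873395 ≈ 0.8734
(b) a³ = 3.61873 × 10^35 m³;  T = 2π √(a³/GM) = 2π × 8.71641 × 10^9 s = 5.47668 × 10^10 s ≈ 1735 years
(c) 1 − e² = 0.237181;  p = a(1 − e²) = 7.1261 × 10^11 × 0.237181 = 1.69018 × 10^11 m ≈ 169 Gm
(d) vₐ² = GM (2/rₐ − 1/a) = 4.763 × 10^15 × (1.49813 × 10^-12 − 1.40329 × 10^-12) = 451.7 m²/s²;  vₐ = 21.2532 m/s ≈ 21.25 m/s

Final answer:
(a) eccentricity e = 0.8734
(b) orbital period T = 1735 years
(c) semi-latus rectum p = 169 Gm
(d) velocity at apoapsis vₐ = 21.25 m/s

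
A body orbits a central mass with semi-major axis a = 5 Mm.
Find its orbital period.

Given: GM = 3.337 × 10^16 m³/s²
a = 5 Mm = 5 × 10^6 m
GM = 3.337 × 10^16 m³/s²
a³ = 1.25 × 10^20 m³
T = 2π √(a³/GM) = 2π √((1.25 × 10^20) / (3.337 × 10^16)) = 2π × 61.2036 s
T = 384.554 s ≈ 6.409 minutes

Final answer: 6.409 minutes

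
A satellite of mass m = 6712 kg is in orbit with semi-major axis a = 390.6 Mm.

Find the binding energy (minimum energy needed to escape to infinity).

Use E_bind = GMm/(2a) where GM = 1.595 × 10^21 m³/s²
a = 390.6 Mm = 3.906 × 10^8 m
GM = 1.595 × 10^21 m³/s²
m = 6712 kg
GMm = 1.595 × 10^21 × 6712 = 1.07056 × 10^25 m³·kg/s²
2a = 7.812 × 10^8 m
E_bind = GMm/(2a) = 1.37041 × 10^16 J ≈ 13.7 PJ

Final answer: 13.7 PJ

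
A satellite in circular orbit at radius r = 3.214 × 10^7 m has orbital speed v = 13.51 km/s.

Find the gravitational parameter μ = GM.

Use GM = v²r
r = 3.214 × 10^7 m
v = 13.51 km/s = 13510 m/s
v² = 1.8252 × 10^8 m²/s²
GM = v²r = 1.8252 × 10^8 × 3.214 × 10^7 = 5.8662 × 10^15 m³/s²
GM ≈ 5.866 × 10^15 m³/s²

Final answer: GM = 5.866 × 10^15 m³/s²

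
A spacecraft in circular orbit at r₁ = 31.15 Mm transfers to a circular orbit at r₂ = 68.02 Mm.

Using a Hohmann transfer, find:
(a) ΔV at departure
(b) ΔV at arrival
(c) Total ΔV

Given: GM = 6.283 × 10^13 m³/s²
r₁ = 31.15 Mm = 3.115 × 10^7 m
r₂ = 68.02 Mm = 6.802 × 10^7 m
GM = 6.283 × 10^13 m³/s²
Transfer ellipse: a_t = (r₁ + r₂)/2 = 4.9585 × 10^7 m
Circular speed at r₁: v₁ = √(GM/r₁) = 1420.22 m/s
Transfer speed at r₁ (periapsis): v₁ₜ = √(GM(2/r₁ − 1/a_t)) = 1663.4 m/s
(a) ΔV₁ = v₁ₜ − v₁ = 243.187 m/s ≈ 243.2 m/s
Circular speed at r₂: v₂ = √(GM/r₂) = 961.093 m/s
Transfer speed at r₂ (apoapsis): v₂ₜ = √(GM(2/r₂ − 1/a_t)) = 761.762 m/s
(b) ΔV₂ = v₂ − v₂ₜ = 199.331 m/s ≈ 199.3 m/s
(c) ΔV_total = ΔV₁ + ΔV₂ = 442.518 m/s ≈ 442.5 m/s

Final answer:
(a) ΔV₁ = 243.2 m/s
(b) ΔV₂ = 199.3 m/s
(c) ΔV_total = 442.5 m/s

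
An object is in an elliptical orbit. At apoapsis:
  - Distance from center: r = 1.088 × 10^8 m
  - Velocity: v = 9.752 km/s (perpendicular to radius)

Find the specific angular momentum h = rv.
r = 1.088 × 10^8 m
v = 9.752 km/s = 9752 m/s
h = rv = 1.088 × 10^8 × 9752 = 1.06102 × 10^12 m²/s ≈ 1.061 × 10^12 m²/s

Final answer: h = 1.061 × 10^12 m²/s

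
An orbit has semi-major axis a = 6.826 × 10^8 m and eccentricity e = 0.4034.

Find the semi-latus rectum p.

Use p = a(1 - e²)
a = 6.826 × 10^8 m
e = 0.4034,  e² = 0.162732,  1 − e² = 0.837268
p = a(1 − e²) = 6.826 × 10^8 m × 0.837268 = 5.71519 × 10^8 m ≈ 5.715 × 10^8 m

Final answer: p = 5.715 × 10^8 m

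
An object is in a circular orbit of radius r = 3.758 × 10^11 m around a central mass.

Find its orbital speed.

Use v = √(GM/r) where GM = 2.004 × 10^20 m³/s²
r = 3.758 × 10^11 m
GM = 2.004 × 10^20 m³/s²
GM/r = (2.004 × 10^20) / (3.758 × 10^11) = 5.33262 × 10^8 m²/s²
v = √(GM/r) = 23092.5 m/s ≈ 23.09 km/s

Final answer: 23.09 km/s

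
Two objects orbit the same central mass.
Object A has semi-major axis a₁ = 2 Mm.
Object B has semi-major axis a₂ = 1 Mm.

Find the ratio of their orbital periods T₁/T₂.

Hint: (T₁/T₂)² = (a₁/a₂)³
a₁ = 2 Mm = 2 × 10^6 m
a₂ = 1 Mm = 1 × 10^6 m
a₁/a₂ = 2
T₁/T₂ = (a₁/a₂)^(3/2) = (2)^1.5 = 2.82843

Final answer: T₁/T₂ = 2.828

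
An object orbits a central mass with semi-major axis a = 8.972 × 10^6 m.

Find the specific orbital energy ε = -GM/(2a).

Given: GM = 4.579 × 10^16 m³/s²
a = 8.972 × 10^6 m
GM = 4.579 × 10^16 m³/s²
2a = 1.7944 × 10^7 m
ε = −GM/(2a) = -2.55183 × 10^9 J/kg ≈ -2.552 GJ/kg

Final answer: -2.552 GJ/kg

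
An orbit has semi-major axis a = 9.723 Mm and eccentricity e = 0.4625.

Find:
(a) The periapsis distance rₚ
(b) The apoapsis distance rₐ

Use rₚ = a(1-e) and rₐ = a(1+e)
a = 9.723 Mm = 9.723 × 10^6 m
e = 0.4625:  1 − e = 0.5375,  1 + e = 1.4625
(a) rₚ = a(1 − e) = 9.723 × 10^6 m × 0.5375 = 5.22611 × 10^6 m ≈ 5.226 Mm
(b) rₐ = a(1 + e) = 9.723 × 10^6 m × 1.4625 = 1.42199 × 10^7 m ≈ 14.22 Mm

Final answer:
(a) rₚ = 5.226 Mm
(b) rₐ = 14.22 Mm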